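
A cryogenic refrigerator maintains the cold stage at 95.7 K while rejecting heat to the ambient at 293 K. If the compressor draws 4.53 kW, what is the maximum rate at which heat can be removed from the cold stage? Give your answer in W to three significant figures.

2200 W

The reservoir spacing is ΔT = 293 − 95.7 = 197.3 K.
COP_Carnot = T_C/ΔT = 95.70/197.3 = 0.4850.
Q̇_max = COP_Carnot × Ẇ = 0.4850 × 4.530 kW = 2.197 kW = 2197 W.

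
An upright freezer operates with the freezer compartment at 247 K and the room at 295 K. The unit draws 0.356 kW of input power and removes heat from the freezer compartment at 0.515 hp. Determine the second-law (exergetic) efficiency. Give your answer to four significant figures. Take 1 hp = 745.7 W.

Converting, Q̇_C = 0.5150 hp = 0.3840 kW, so COP_actual = Q̇_C/Ẇ = 0.3840/0.3560 = 1.079.
The reservoir spacing is ΔT = 295 − 247 = 48.00 K.
COP_Carnot = T_C/ΔT = 247.00/48.00 = 5.146.
η_II = COP_actual/COP_Carnot = 1.079/5.146 = 0.2096.

0.2096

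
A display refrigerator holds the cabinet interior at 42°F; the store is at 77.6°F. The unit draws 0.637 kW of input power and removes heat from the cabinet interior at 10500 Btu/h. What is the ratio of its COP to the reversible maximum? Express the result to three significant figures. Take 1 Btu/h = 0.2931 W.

Converting, Q̇_C = 10500 Btu/h = 3.078 kW, so COP_actual = Q̇_C/Ẇ = 3.078/0.6370 = 4.831.
In absolute terms T_C = 278.71 K and T_H = 298.48 K, so ΔT = 19.78 K.
COP_Carnot = T_C/ΔT = 278.71/19.78 = 14.09.
η_II = COP_actual/COP_Carnot = 4.831/14.09 = 0.3428.

0.343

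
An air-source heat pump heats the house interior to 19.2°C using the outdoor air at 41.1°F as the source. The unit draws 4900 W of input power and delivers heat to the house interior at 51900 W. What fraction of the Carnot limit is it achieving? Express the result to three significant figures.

0.512

COP_actual = Q̇_H/Ẇ = 51900/4900 = 10.59.
In absolute terms T_C = 278.21 K and T_H = 292.35 K, so ΔT = 14.14 K.
COP_Carnot = T_H/ΔT = 292.35/14.14 = 20.67.
η_II = COP_actual/COP_Carnot = 10.59/20.67 = 0.5125.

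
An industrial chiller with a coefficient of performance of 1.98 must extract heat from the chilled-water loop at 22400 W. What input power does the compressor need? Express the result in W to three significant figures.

Ẇ = Q̇_C/COP = 22400/1.98 = 11310 W.

11300 W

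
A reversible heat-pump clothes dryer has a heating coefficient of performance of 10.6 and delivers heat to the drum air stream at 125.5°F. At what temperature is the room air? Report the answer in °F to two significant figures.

COP_HP = T_H/(T_H − T_C) gives T_H − T_C = T_H/COP.
With T_H = 325.09 K, T_C = 325.09 × (1 − 1/10.6) = 294.43 K.
Converting, 294.43 K = 70.30°F.

70 °F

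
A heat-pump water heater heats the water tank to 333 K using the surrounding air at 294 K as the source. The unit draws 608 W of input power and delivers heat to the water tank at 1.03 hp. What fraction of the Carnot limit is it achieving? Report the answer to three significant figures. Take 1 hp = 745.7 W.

Converting, Q̇_H = 1.030 hp = 768.1 W, so COP_actual = Q̇_H/Ẇ = 768.1/608.0 = 1.263.
The reservoir spacing is ΔT = 333 − 294 = 39.00 K.
COP_Carnot = T_H/ΔT = 333.00/39.00 = 8.538.
η_II = COP_actual/COP_Carnot = 1.263/8.538 = 0.1480.

0.148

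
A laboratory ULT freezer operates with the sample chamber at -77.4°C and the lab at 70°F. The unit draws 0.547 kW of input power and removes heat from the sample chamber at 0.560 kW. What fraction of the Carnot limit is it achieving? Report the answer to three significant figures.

COP_actual = Q̇_C/Ẇ = 0.5600/0.5470 = 1.024.
In absolute terms T_C = 195.75 K and T_H = 294.26 K, so ΔT = 98.51 K.
COP_Carnot = T_C/ΔT = 195.75/98.51 = 1.987.
η_II = COP_actual/COP_Carnot = 1.024/1.987 = 0.5152.

0.515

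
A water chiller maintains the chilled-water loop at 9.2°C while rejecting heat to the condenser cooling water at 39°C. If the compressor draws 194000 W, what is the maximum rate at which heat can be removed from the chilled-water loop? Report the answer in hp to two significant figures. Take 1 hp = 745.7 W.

In absolute terms T_C = 282.35 K and T_H = 312.15 K, so ΔT = 29.80 K.
COP_Carnot = T_C/ΔT = 282.35/29.80 = 9.475.
Q̇_max = COP_Carnot × Ẇ = 9.475 × 194000 W = 1838000 W = 2465 hp.

2500 hp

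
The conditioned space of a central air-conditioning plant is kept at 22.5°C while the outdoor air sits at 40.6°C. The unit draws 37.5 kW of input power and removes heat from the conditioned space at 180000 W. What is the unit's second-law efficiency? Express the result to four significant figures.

0.2939

Converting, Q̇_C = 180000 W = 180.0 kW, so COP_actual = Q̇_C/Ẇ = 180.0/37.50 = 4.800.
In absolute terms T_C = 295.65 K and T_H = 313.75 K, so ΔT = 18.10 K.
COP_Carnot = T_C/ΔT = 295.65/18.10 = 16.33.
η_II = COP_actual/COP_Carnot = 4.800/16.33 = 0.2939.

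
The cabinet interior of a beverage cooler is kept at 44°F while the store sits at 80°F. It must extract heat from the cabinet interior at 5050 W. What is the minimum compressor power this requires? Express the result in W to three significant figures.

In absolute terms T_C = 279.82 K and T_H = 299.82 K, so ΔT = 20.00 K.
COP_Carnot = T_C/ΔT = 279.82/20.00 = 13.99.
Ẇ_min = Q̇/COP_Carnot = 5050/13.99 = 361.0 W.

361 W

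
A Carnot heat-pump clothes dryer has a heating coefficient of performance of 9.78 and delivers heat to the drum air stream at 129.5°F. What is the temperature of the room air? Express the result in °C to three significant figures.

COP_HP = T_H/(T_H − T_C) gives T_H − T_C = T_H/COP.
With T_H = 327.32 K, T_C = 327.32 × (1 − 1/9.78) = 293.85 K.
Converting, 293.85 K = 20.70°C.

20.7 °C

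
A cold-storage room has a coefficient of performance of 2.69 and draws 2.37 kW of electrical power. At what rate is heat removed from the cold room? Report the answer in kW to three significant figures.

6.38 kW

Q̇_C = COP × Ẇ = 2.69 × 2.370 = 6.375 kW.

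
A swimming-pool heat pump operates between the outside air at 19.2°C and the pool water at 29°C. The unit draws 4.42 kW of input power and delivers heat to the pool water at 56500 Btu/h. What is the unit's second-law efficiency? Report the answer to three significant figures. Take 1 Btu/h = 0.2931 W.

0.122

Converting, Q̇_H = 56500 Btu/h = 16.56 kW, so COP_actual = Q̇_H/Ẇ = 16.56/4.420 = 3.747.
In absolute terms T_C = 292.35 K and T_H = 302.15 K, so ΔT = 9.800 K.
COP_Carnot = T_H/ΔT = 302.15/9.800 = 30.83.
η_II = COP_actual/COP_Carnot = 3.747/30.83 = 0.1215.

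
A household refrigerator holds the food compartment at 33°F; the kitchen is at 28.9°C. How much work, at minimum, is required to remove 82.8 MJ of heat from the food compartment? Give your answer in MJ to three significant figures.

8.57 MJ

In absolute terms T_C = 273.71 K and T_H = 302.05 K, so ΔT = 28.34 K.
The reversible limit is COP_R = T_C/ΔT = 9.656, so W_min = Q_C/COP = Q_C·ΔT/T_C.
W_min = 82.80 × 28.34/273.71 = 8.575 MJ.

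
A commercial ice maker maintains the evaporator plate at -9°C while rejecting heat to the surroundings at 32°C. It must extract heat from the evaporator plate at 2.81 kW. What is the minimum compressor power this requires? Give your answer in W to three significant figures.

436 W

In absolute terms T_C = 264.15 K and T_H = 305.15 K, so ΔT = 41.00 K.
COP_Carnot = T_C/ΔT = 264.15/41.00 = 6.443.
Ẇ_min = Q̇/COP_Carnot = 2.810/6.443 = 0.4362 kW = 436.2 W.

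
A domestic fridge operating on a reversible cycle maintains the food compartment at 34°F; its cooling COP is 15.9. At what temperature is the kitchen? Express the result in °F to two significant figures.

COP_R = T_C/(T_H − T_C) gives T_H − T_C = T_C/COP.
With T_C = 274.26 K, T_H = 274.26 × (1 + 1/15.9) = 291.51 K.
Converting, 291.51 K = 65.05°F.

65 °F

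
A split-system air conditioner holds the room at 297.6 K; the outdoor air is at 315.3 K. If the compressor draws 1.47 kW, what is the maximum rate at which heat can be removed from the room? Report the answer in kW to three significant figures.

The reservoir spacing is ΔT = 315.3 − 297.6 = 17.70 K.
COP_Carnot = T_C/ΔT = 297.60/17.70 = 16.81.
Q̇_max = COP_Carnot × Ẇ = 16.81 × 1.470 kW = 24.72 kW.

24.7 kW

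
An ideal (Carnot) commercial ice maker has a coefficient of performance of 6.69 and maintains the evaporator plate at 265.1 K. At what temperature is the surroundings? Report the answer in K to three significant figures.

305 K

COP_R = T_C/(T_H − T_C) gives T_H − T_C = T_C/COP.
With T_C = 265.10 K, T_H = 265.10 × (1 + 1/6.69) = 304.73 K.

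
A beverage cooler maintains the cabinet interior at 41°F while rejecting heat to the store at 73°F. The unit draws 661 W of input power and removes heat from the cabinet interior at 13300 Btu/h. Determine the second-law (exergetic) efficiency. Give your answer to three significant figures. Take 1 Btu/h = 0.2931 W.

Converting, Q̇_C = 13300 Btu/h = 3898 W, so COP_actual = Q̇_C/Ẇ = 3898/661.0 = 5.897.
In absolute terms T_C = 278.15 K and T_H = 295.93 K, so ΔT = 17.78 K.
COP_Carnot = T_C/ΔT = 278.15/17.78 = 15.65.
η_II = COP_actual/COP_Carnot = 5.897/15.65 = 0.3769.

0.377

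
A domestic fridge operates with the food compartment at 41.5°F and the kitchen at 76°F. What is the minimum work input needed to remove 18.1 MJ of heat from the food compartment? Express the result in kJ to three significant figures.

1250 kJ

In absolute terms T_C = 278.43 K and T_H = 297.59 K, so ΔT = 19.17 K.
The reversible limit is COP_R = T_C/ΔT = 14.53, so W_min = Q_C/COP = Q_C·ΔT/T_C.
W_min = 18.10 × 19.17/278.43 = 1.246 MJ = 1246 kJ.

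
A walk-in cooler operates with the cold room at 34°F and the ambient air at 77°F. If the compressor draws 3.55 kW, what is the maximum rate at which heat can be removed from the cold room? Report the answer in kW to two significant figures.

In absolute terms T_C = 274.26 K and T_H = 298.15 K, so ΔT = 23.89 K.
COP_Carnot = T_C/ΔT = 274.26/23.89 = 11.48.
Q̇_max = COP_Carnot × Ẇ = 11.48 × 3.550 kW = 40.76 kW.

41 kW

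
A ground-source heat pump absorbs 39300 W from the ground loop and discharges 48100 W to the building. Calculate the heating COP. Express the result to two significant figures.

5.5

The first law gives Q̇_H = Q̇_C + Ẇ, so the three rates are Q̇_C = 39300, Q̇_H = 48100, Ẇ = 8800 W.
COP_HP = Q̇_H/Ẇ = 48100/8800 = 5.466.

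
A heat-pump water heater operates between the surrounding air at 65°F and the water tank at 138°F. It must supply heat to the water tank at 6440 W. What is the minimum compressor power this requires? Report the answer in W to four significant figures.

In absolute terms T_C = 291.48 K and T_H = 332.04 K, so ΔT = 40.56 K.
COP_Carnot = T_H/ΔT = 332.04/40.56 = 8.187.
Ẇ_min = Q̇/COP_Carnot = 6440/8.187 = 786.6 W.

786.6 W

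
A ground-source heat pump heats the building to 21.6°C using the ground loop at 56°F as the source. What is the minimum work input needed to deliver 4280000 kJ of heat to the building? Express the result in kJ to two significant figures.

In absolute terms T_C = 286.48 K and T_H = 294.75 K, so ΔT = 8.267 K.
The reversible limit is COP_HP = T_H/ΔT = 35.66, so W_min = Q_H/COP = Q_H·ΔT/T_H.
W_min = 4280000 × 8.267/294.75 = 120000 kJ.

120000 kJ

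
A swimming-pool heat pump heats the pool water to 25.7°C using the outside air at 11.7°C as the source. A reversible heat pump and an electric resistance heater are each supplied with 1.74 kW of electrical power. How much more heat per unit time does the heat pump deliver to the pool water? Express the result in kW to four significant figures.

35.40 kW

In absolute terms T_C = 284.85 K and T_H = 298.85 K, so ΔT = 14.00 K.
COP_Carnot = T_H/ΔT = 298.85/14.00 = 21.35.
The heat pump delivers Q̇_H = COP × Ẇ = 37.14 kW; the resistance heater delivers Ẇ = 1.740 kW.
Extra = (COP − 1)·Ẇ = 35.40 kW.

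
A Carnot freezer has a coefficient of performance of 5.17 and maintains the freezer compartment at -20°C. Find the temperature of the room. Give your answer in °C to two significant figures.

COP_R = T_C/(T_H − T_C) gives T_H − T_C = T_C/COP.
With T_C = 253.15 K, T_H = 253.15 × (1 + 1/5.17) = 302.12 K.
Converting, 302.12 K = 28.97°C.

29 °C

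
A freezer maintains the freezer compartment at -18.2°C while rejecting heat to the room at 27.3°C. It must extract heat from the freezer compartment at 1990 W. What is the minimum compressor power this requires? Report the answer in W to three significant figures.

In absolute terms T_C = 254.95 K and T_H = 300.45 K, so ΔT = 45.50 K.
COP_Carnot = T_C/ΔT = 254.95/45.50 = 5.603.
Ẇ_min = Q̇/COP_Carnot = 1990/5.603 = 355.1 W.

355 W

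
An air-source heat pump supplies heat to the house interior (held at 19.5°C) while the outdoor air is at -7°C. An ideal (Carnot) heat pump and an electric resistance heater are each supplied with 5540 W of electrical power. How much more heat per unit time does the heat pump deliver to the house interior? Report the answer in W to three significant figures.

55600 W

In absolute terms T_C = 266.15 K and T_H = 292.65 K, so ΔT = 26.50 K.
COP_Carnot = T_H/ΔT = 292.65/26.50 = 11.04.
The heat pump delivers Q̇_H = COP × Ẇ = 61180 W; the resistance heater delivers Ẇ = 5540 W.
Extra = (COP − 1)·Ẇ = 55640 W.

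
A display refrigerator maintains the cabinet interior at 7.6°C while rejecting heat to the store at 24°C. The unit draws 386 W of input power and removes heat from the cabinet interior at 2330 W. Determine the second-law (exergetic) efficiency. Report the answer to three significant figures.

COP_actual = Q̇_C/Ẇ = 2330/386.0 = 6.036.
In absolute terms T_C = 280.75 K and T_H = 297.15 K, so ΔT = 16.40 K.
COP_Carnot = T_C/ΔT = 280.75/16.40 = 17.12.
η_II = COP_actual/COP_Carnot = 6.036/17.12 = 0.3526.

0.353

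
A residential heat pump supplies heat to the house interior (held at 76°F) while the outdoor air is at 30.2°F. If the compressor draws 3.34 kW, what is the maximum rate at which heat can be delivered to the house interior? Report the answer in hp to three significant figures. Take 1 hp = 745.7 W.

52.4 hp

In absolute terms T_C = 272.15 K and T_H = 297.59 K, so ΔT = 25.44 K.
COP_Carnot = T_H/ΔT = 297.59/25.44 = 11.70.
Q̇_max = COP_Carnot × Ẇ = 11.70 × 3.340 kW = 39.06 kW = 52.39 hp.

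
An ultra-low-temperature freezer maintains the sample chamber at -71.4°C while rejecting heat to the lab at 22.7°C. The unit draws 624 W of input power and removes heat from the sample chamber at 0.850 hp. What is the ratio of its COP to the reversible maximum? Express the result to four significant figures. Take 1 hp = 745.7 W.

0.4738

Converting, Q̇_C = 0.8500 hp = 633.8 W, so COP_actual = Q̇_C/Ẇ = 633.8/624.0 = 1.016.
In absolute terms T_C = 201.75 K and T_H = 295.85 K, so ΔT = 94.10 K.
COP_Carnot = T_C/ΔT = 201.75/94.10 = 2.144.
η_II = COP_actual/COP_Carnot = 1.016/2.144 = 0.4738.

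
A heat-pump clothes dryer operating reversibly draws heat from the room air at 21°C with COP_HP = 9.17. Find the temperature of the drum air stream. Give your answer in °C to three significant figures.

COP_HP = T_H/(T_H − T_C) rearranges to T_H = COP·T_C/(COP − 1).
With T_C = 294.15 K, T_H = 9.17 × 294.15/8.170 = 330.15 K.
Converting, 330.15 K = 57.00°C.

57.0 °C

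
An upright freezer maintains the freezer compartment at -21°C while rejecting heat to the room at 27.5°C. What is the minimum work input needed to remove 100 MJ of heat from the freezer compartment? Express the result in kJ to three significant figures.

In absolute terms T_C = 252.15 K and T_H = 300.65 K, so ΔT = 48.50 K.
The reversible limit is COP_R = T_C/ΔT = 5.199, so W_min = Q_C/COP = Q_C·ΔT/T_C.
W_min = 100.0 × 48.50/252.15 = 19.23 MJ = 19230 kJ.

19200 kJ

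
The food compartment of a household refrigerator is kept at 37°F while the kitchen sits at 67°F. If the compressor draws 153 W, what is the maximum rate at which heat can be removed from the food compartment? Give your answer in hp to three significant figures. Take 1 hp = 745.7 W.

In absolute terms T_C = 275.93 K and T_H = 292.59 K, so ΔT = 16.67 K.
COP_Carnot = T_C/ΔT = 275.93/16.67 = 16.56.
Q̇_max = COP_Carnot × Ẇ = 16.56 × 153.0 W = 2533 W = 3.397 hp.

3.40 hp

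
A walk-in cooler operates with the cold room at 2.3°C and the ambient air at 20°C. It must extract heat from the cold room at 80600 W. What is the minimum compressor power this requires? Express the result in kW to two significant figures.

In absolute terms T_C = 275.45 K and T_H = 293.15 K, so ΔT = 17.70 K.
COP_Carnot = T_C/ΔT = 275.45/17.70 = 15.56.
Ẇ_min = Q̇/COP_Carnot = 80600/15.56 = 5179 W = 5.179 kW.

5.2 kW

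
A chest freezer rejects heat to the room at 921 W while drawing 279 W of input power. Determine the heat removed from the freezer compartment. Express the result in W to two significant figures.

640 W

For a cyclic device the first law requires Q̇_H = Q̇_C + Ẇ.
Q̇_C = Q̇_H − Ẇ = 642.0 W.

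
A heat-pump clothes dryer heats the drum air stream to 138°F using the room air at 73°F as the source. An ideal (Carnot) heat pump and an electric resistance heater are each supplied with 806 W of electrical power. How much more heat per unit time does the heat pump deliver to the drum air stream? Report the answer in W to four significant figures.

In absolute terms T_C = 295.93 K and T_H = 332.04 K, so ΔT = 36.11 K.
COP_Carnot = T_H/ΔT = 332.04/36.11 = 9.195.
The heat pump delivers Q̇_H = COP × Ẇ = 7411 W; the resistance heater delivers Ẇ = 806.0 W.
Extra = (COP − 1)·Ẇ = 6605 W.

6605 W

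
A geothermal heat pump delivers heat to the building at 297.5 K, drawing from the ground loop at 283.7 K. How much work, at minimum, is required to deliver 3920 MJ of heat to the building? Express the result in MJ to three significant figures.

182 MJ

The reservoir spacing is ΔT = 297.5 − 283.7 = 13.80 K.
The reversible limit is COP_HP = T_H/ΔT = 21.56, so W_min = Q_H/COP = Q_H·ΔT/T_H.
W_min = 3920 × 13.80/297.50 = 181.8 MJ.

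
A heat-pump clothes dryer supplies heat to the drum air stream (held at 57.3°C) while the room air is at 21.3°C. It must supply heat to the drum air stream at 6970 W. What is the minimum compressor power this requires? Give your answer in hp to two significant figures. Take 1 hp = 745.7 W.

1.0 hp

In absolute terms T_C = 294.45 K and T_H = 330.45 K, so ΔT = 36.00 K.
COP_Carnot = T_H/ΔT = 330.45/36.00 = 9.179.
Ẇ_min = Q̇/COP_Carnot = 6970/9.179 = 759.3 W = 1.018 hp.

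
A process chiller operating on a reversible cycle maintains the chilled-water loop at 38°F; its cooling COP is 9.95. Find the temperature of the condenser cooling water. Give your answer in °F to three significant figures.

88.0 °F

COP_R = T_C/(T_H − T_C) gives T_H − T_C = T_C/COP.
With T_C = 276.48 K, T_H = 276.48 × (1 + 1/9.95) = 304.27 K.
Converting, 304.27 K = 88.02°F.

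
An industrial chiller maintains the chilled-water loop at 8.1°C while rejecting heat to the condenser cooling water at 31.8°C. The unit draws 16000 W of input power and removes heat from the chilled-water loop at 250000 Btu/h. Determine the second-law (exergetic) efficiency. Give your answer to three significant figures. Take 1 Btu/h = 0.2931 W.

0.386

Converting, Q̇_C = 250000 Btu/h = 73280 W, so COP_actual = Q̇_C/Ẇ = 73280/16000 = 4.580.
In absolute terms T_C = 281.25 K and T_H = 304.95 K, so ΔT = 23.70 K.
COP_Carnot = T_C/ΔT = 281.25/23.70 = 11.87.
η_II = COP_actual/COP_Carnot = 4.580/11.87 = 0.3859.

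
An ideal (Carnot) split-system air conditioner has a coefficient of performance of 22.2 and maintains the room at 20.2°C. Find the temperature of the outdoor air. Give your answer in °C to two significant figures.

33 °C

COP_R = T_C/(T_H − T_C) gives T_H − T_C = T_C/COP.
With T_C = 293.35 K, T_H = 293.35 × (1 + 1/22.2) = 306.56 K.
Converting, 306.56 K = 33.41°C.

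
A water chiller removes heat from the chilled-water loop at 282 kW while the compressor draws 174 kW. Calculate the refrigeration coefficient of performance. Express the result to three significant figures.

1.62

The first law gives Q̇_H = Q̇_C + Ẇ, so the three rates are Q̇_C = 282.0, Q̇_H = 456.0, Ẇ = 174.0 kW.
COP_R = Q̇_C/Ẇ = 282.0/174.0 = 1.621.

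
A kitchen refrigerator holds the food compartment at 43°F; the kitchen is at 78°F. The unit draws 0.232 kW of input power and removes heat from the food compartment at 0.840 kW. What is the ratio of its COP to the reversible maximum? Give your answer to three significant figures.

0.252

COP_actual = Q̇_C/Ẇ = 0.8400/0.2320 = 3.621.
In absolute terms T_C = 279.26 K and T_H = 298.71 K, so ΔT = 19.44 K.
COP_Carnot = T_C/ΔT = 279.26/19.44 = 14.36.
η_II = COP_actual/COP_Carnot = 3.621/14.36 = 0.2521.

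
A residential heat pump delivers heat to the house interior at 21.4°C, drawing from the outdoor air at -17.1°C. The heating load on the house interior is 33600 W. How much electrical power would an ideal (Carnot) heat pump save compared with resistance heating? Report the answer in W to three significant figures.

29200 W

In absolute terms T_C = 256.05 K and T_H = 294.55 K, so ΔT = 38.50 K.
COP_Carnot = T_H/ΔT = 294.55/38.50 = 7.651.
Resistance heating needs Ẇ_res = Q̇_H = 33600 W; the reversible heat pump needs only Ẇ_hp = Q̇_H/COP = 4392 W.
Saving = 33600 − 4392 = 29210 W.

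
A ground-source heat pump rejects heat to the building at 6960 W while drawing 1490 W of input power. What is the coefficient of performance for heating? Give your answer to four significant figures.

4.671

The first law gives Q̇_H = Q̇_C + Ẇ, so the three rates are Q̇_C = 5470, Q̇_H = 6960, Ẇ = 1490 W.
COP_HP = Q̇_H/Ẇ = 6960/1490 = 4.671.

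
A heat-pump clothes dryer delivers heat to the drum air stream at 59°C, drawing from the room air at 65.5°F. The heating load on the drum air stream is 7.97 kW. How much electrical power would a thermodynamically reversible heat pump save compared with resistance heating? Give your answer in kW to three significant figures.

In absolute terms T_C = 291.76 K and T_H = 332.15 K, so ΔT = 40.39 K.
COP_Carnot = T_H/ΔT = 332.15/40.39 = 8.224.
Resistance heating needs Ẇ_res = Q̇_H = 7.970 kW; the reversible heat pump needs only Ẇ_hp = Q̇_H/COP = 0.9691 kW.
Saving = 7.970 − 0.9691 = 7.001 kW.

7.00 kW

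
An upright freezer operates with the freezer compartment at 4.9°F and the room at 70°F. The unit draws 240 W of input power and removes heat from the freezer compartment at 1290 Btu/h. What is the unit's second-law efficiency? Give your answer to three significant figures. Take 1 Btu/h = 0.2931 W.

0.221

Converting, Q̇_C = 1290 Btu/h = 378.1 W, so COP_actual = Q̇_C/Ẇ = 378.1/240.0 = 1.575.
In absolute terms T_C = 258.09 K and T_H = 294.26 K, so ΔT = 36.17 K.
COP_Carnot = T_C/ΔT = 258.09/36.17 = 7.136.
η_II = COP_actual/COP_Carnot = 1.575/7.136 = 0.2208.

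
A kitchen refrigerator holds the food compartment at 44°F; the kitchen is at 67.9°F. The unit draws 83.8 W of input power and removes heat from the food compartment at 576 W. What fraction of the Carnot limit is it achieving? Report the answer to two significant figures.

0.33

COP_actual = Q̇_C/Ẇ = 576.0/83.80 = 6.874.
In absolute terms T_C = 279.82 K and T_H = 293.09 K, so ΔT = 13.28 K.
COP_Carnot = T_C/ΔT = 279.82/13.28 = 21.07.
η_II = COP_actual/COP_Carnot = 6.874/21.07 = 0.3262.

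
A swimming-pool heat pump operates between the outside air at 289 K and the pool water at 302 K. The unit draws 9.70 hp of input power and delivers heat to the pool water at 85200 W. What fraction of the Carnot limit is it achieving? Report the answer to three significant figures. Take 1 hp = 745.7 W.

Converting, Q̇_H = 85200 W = 114.3 hp, so COP_actual = Q̇_H/Ẇ = 114.3/9.700 = 11.78.
The reservoir spacing is ΔT = 302 − 289 = 13.00 K.
COP_Carnot = T_H/ΔT = 302.00/13.00 = 23.23.
η_II = COP_actual/COP_Carnot = 11.78/23.23 = 0.5070.

0.507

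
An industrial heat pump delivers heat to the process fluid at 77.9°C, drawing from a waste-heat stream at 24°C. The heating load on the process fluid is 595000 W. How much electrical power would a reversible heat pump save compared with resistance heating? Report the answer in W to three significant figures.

In absolute terms T_C = 297.15 K and T_H = 351.05 K, so ΔT = 53.90 K.
COP_Carnot = T_H/ΔT = 351.05/53.90 = 6.513.
Resistance heating needs Ẇ_res = Q̇_H = 595000 W; the reversible heat pump needs only Ẇ_hp = Q̇_H/COP = 91360 W.
Saving = 595000 − 91360 = 503600 W.

504000 W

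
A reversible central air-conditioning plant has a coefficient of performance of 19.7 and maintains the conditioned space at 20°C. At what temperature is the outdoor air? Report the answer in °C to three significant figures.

34.9 °C

COP_R = T_C/(T_H − T_C) gives T_H − T_C = T_C/COP.
With T_C = 293.15 K, T_H = 293.15 × (1 + 1/19.7) = 308.03 K.
Converting, 308.03 K = 34.88°C.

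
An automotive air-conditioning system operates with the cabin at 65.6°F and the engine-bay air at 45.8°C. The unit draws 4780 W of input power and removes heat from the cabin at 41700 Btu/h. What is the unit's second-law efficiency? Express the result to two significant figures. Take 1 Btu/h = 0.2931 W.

Converting, Q̇_C = 41700 Btu/h = 12220 W, so COP_actual = Q̇_C/Ẇ = 12220/4780 = 2.557.
In absolute terms T_C = 291.82 K and T_H = 318.95 K, so ΔT = 27.13 K.
COP_Carnot = T_C/ΔT = 291.82/27.13 = 10.75.
η_II = COP_actual/COP_Carnot = 2.557/10.75 = 0.2377.

0.24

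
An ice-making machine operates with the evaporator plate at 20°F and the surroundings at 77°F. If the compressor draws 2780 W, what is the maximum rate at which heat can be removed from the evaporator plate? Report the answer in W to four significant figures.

In absolute terms T_C = 266.48 K and T_H = 298.15 K, so ΔT = 31.67 K.
COP_Carnot = T_C/ΔT = 266.48/31.67 = 8.415.
Q̇_max = COP_Carnot × Ẇ = 8.415 × 2780 W = 23390 W.

23390 W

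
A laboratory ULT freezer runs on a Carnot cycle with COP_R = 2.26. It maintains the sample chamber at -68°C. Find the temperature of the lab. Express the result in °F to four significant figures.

72.99 °F

COP_R = T_C/(T_H − T_C) gives T_H − T_C = T_C/COP.
With T_C = 205.15 K, T_H = 205.15 × (1 + 1/2.26) = 295.92 K.
Converting, 295.92 K = 72.99°F.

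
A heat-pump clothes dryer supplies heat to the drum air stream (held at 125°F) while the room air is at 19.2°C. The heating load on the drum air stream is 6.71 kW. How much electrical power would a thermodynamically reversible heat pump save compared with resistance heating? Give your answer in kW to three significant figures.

6.04 kW

In absolute terms T_C = 292.35 K and T_H = 324.82 K, so ΔT = 32.47 K.
COP_Carnot = T_H/ΔT = 324.82/32.47 = 10.00.
Resistance heating needs Ẇ_res = Q̇_H = 6.710 kW; the reversible heat pump needs only Ẇ_hp = Q̇_H/COP = 0.6707 kW.
Saving = 6.710 − 0.6707 = 6.039 kW.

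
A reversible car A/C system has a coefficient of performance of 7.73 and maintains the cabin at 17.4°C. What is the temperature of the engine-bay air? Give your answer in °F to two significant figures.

130 °F

COP_R = T_C/(T_H − T_C) gives T_H − T_C = T_C/COP.
With T_C = 290.55 K, T_H = 290.55 × (1 + 1/7.73) = 328.14 K.
Converting, 328.14 K = 130.98°F.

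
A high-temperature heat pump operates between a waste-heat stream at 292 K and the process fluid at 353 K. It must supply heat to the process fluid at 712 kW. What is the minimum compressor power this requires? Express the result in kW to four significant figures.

The reservoir spacing is ΔT = 353 − 292 = 61.00 K.
COP_Carnot = T_H/ΔT = 353.00/61.00 = 5.787.
Ẇ_min = Q̇/COP_Carnot = 712.0/5.787 = 123.0 kW.

123.0 kW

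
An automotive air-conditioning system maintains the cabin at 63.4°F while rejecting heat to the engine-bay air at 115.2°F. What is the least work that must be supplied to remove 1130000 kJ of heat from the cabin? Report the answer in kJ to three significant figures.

In absolute terms T_C = 290.59 K and T_H = 319.37 K, so ΔT = 28.78 K.
The reversible limit is COP_R = T_C/ΔT = 10.10, so W_min = Q_C/COP = Q_C·ΔT/T_C.
W_min = 1130000 × 28.78/290.59 = 111900 kJ.

112000 kJ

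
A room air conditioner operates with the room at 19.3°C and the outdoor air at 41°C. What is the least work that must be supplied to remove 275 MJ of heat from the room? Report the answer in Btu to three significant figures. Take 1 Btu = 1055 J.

In absolute terms T_C = 292.45 K and T_H = 314.15 K, so ΔT = 21.70 K.
The reversible limit is COP_R = T_C/ΔT = 13.48, so W_min = Q_C/COP = Q_C·ΔT/T_C.
W_min = 275.0 × 21.70/292.45 = 20.41 MJ = 19340 Btu.

19300 Btu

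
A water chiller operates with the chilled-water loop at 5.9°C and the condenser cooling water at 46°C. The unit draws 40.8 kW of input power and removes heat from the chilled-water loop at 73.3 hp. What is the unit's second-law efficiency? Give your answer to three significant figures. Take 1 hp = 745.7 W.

0.193

Converting, Q̇_C = 73.30 hp = 54.66 kW, so COP_actual = Q̇_C/Ẇ = 54.66/40.80 = 1.340.
In absolute terms T_C = 279.05 K and T_H = 319.15 K, so ΔT = 40.10 K.
COP_Carnot = T_C/ΔT = 279.05/40.10 = 6.959.
η_II = COP_actual/COP_Carnot = 1.340/6.959 = 0.1925.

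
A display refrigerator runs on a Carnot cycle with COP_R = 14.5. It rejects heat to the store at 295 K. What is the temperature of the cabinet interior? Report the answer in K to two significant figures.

280 K

For a Carnot refrigerator COP_R = T_C/(T_H − T_C), so T_C = COP·T_H/(1 + COP).
With T_H = 295.00 K, T_C = 14.5 × 295.00/15.50 = 275.97 K.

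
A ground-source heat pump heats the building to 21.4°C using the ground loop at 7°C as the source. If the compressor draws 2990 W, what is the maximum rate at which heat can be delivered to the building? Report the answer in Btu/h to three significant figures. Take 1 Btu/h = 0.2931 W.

209000 Btu/h

In absolute terms T_C = 280.15 K and T_H = 294.55 K, so ΔT = 14.40 K.
COP_Carnot = T_H/ΔT = 294.55/14.40 = 20.45.
Q̇_max = COP_Carnot × Ẇ = 20.45 × 2990 W = 61160 W = 208700 Btu/h.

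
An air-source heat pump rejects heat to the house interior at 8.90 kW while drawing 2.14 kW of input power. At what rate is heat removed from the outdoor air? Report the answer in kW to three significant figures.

6.76 kW

For a cyclic device the first law requires Q̇_H = Q̇_C + Ẇ.
Q̇_C = Q̇_H − Ẇ = 6.760 kW.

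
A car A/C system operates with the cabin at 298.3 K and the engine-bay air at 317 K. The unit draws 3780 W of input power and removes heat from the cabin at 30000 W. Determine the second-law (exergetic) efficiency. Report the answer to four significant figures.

0.4975

COP_actual = Q̇_C/Ẇ = 30000/3780 = 7.937.
The reservoir spacing is ΔT = 317 − 298.3 = 18.70 K.
COP_Carnot = T_C/ΔT = 298.30/18.70 = 15.95.
η_II = COP_actual/COP_Carnot = 7.937/15.95 = 0.4975.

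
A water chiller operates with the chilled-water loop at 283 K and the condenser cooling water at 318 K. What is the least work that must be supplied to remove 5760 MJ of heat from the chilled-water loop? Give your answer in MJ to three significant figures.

712 MJ

The reservoir spacing is ΔT = 318 − 283 = 35.00 K.
The reversible limit is COP_R = T_C/ΔT = 8.086, so W_min = Q_C/COP = Q_C·ΔT/T_C.
W_min = 5760 × 35.00/283.00 = 712.4 MJ.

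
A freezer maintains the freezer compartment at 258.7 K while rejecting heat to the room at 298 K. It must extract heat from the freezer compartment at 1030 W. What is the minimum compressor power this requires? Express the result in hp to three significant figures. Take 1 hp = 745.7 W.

0.210 hp

The reservoir spacing is ΔT = 298 − 258.7 = 39.30 K.
COP_Carnot = T_C/ΔT = 258.70/39.30 = 6.583.
Ẇ_min = Q̇/COP_Carnot = 1030/6.583 = 156.5 W = 0.2098 hp.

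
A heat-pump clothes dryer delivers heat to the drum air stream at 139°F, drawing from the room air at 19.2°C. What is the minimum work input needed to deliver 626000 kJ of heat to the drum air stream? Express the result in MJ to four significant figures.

75.75 MJ

In absolute terms T_C = 292.35 K and T_H = 332.59 K, so ΔT = 40.24 K.
The reversible limit is COP_HP = T_H/ΔT = 8.264, so W_min = Q_H/COP = Q_H·ΔT/T_H.
W_min = 626000 × 40.24/332.59 = 75750 kJ = 75.75 MJ.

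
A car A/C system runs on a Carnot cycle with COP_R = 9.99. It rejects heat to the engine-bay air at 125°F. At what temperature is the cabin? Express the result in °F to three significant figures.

71.8 °F

For a Carnot refrigerator COP_R = T_C/(T_H − T_C), so T_C = COP·T_H/(1 + COP).
With T_H = 324.82 K, T_C = 9.99 × 324.82/10.99 = 295.26 K.
Converting, 295.26 K = 71.80°F.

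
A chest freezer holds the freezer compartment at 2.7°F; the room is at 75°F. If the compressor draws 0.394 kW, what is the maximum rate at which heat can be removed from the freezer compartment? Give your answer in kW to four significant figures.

In absolute terms T_C = 256.87 K and T_H = 297.04 K, so ΔT = 40.17 K.
COP_Carnot = T_C/ΔT = 256.87/40.17 = 6.395.
Q̇_max = COP_Carnot × Ẇ = 6.395 × 0.3940 kW = 2.520 kW.

2.520 kW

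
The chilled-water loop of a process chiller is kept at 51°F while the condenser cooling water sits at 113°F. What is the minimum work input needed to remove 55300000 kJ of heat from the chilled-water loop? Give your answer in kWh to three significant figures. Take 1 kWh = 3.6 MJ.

1860 kWh

In absolute terms T_C = 283.71 K and T_H = 318.15 K, so ΔT = 34.44 K.
The reversible limit is COP_R = T_C/ΔT = 8.237, so W_min = Q_C/COP = Q_C·ΔT/T_C.
W_min = 55300000 × 34.44/283.71 = 6714000 kJ = 1865 kWh.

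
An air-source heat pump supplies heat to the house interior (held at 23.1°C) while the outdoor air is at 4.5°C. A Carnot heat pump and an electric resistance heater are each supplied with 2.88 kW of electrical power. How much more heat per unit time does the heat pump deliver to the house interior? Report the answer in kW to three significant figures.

In absolute terms T_C = 277.65 K and T_H = 296.25 K, so ΔT = 18.60 K.
COP_Carnot = T_H/ΔT = 296.25/18.60 = 15.93.
The heat pump delivers Q̇_H = COP × Ẇ = 45.87 kW; the resistance heater delivers Ẇ = 2.880 kW.
Extra = (COP − 1)·Ẇ = 42.99 kW.

43.0 kW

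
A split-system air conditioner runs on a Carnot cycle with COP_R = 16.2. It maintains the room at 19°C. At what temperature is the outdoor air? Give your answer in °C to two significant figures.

COP_R = T_C/(T_H − T_C) gives T_H − T_C = T_C/COP.
With T_C = 292.15 K, T_H = 292.15 × (1 + 1/16.2) = 310.18 K.
Converting, 310.18 K = 37.03°C.

37 °C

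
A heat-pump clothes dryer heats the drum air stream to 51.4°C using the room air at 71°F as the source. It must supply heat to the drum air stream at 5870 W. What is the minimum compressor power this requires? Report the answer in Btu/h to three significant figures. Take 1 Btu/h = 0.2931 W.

In absolute terms T_C = 294.82 K and T_H = 324.55 K, so ΔT = 29.73 K.
COP_Carnot = T_H/ΔT = 324.55/29.73 = 10.92.
Ẇ_min = Q̇/COP_Carnot = 5870/10.92 = 537.8 W = 1835 Btu/h.

1830 Btu/h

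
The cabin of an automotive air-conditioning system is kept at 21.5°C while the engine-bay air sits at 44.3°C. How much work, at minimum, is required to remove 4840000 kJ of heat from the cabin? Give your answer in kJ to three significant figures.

In absolute terms T_C = 294.65 K and T_H = 317.45 K, so ΔT = 22.80 K.
The reversible limit is COP_R = T_C/ΔT = 12.92, so W_min = Q_C/COP = Q_C·ΔT/T_C.
W_min = 4840000 × 22.80/294.65 = 374500 kJ.

375000 kJ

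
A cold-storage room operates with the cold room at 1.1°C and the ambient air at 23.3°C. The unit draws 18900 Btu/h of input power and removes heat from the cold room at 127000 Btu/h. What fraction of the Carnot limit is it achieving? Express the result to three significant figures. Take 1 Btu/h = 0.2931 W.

COP_actual = Q̇_C/Ẇ = 127000/18900 = 6.720.
In absolute terms T_C = 274.25 K and T_H = 296.45 K, so ΔT = 22.20 K.
COP_Carnot = T_C/ΔT = 274.25/22.20 = 12.35.
η_II = COP_actual/COP_Carnot = 6.720/12.35 = 0.5439.

0.544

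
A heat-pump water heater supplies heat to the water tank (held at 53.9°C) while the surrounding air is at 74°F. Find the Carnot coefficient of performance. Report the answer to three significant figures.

10.7

In absolute terms T_C = 296.48 K and T_H = 327.05 K, so ΔT = 30.57 K.
For a reversible cycle, COP_Carnot = T_H/ΔT = 327.05/30.57 = 10.70.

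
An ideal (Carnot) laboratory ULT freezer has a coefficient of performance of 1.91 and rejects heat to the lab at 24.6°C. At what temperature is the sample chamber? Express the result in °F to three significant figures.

For a Carnot refrigerator COP_R = T_C/(T_H − T_C), so T_C = COP·T_H/(1 + COP).
With T_H = 297.75 K, T_C = 1.91 × 297.75/2.910 = 195.43 K.
Converting, 195.43 K = -107.90°F.

-108 °F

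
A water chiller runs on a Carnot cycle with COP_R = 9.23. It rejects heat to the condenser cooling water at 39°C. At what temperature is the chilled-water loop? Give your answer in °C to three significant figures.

For a Carnot refrigerator COP_R = T_C/(T_H − T_C), so T_C = COP·T_H/(1 + COP).
With T_H = 312.15 K, T_C = 9.23 × 312.15/10.23 = 281.64 K.
Converting, 281.64 K = 8.49°C.

8.49 °C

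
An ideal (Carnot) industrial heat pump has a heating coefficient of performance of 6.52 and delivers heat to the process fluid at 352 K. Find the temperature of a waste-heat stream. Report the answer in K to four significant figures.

COP_HP = T_H/(T_H − T_C) gives T_H − T_C = T_H/COP.
With T_H = 352.00 K, T_C = 352.00 × (1 − 1/6.52) = 298.01 K.

298.0 K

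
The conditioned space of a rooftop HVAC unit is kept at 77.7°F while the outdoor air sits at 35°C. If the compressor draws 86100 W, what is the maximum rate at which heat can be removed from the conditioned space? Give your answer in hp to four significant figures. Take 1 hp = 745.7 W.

In absolute terms T_C = 298.54 K and T_H = 308.15 K, so ΔT = 9.611 K.
COP_Carnot = T_C/ΔT = 298.54/9.611 = 31.06.
Q̇_max = COP_Carnot × Ẇ = 31.06 × 86100 W = 2674000 W = 3586 hp.

3586 hp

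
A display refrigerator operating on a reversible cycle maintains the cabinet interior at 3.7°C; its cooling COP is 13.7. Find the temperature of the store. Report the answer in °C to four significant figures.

23.91 °C

COP_R = T_C/(T_H − T_C) gives T_H − T_C = T_C/COP.
With T_C = 276.85 K, T_H = 276.85 × (1 + 1/13.7) = 297.06 K.
Converting, 297.06 K = 23.91°C.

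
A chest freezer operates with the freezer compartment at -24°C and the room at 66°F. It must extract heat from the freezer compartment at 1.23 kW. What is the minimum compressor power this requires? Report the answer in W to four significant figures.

In absolute terms T_C = 249.15 K and T_H = 292.04 K, so ΔT = 42.89 K.
COP_Carnot = T_C/ΔT = 249.15/42.89 = 5.809.
Ẇ_min = Q̇/COP_Carnot = 1.230/5.809 = 0.2117 kW = 211.7 W.

211.7 W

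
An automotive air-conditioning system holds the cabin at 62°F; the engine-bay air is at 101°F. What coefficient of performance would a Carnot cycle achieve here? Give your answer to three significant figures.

13.4

In absolute terms T_C = 289.82 K and T_H = 311.48 K, so ΔT = 21.67 K.
For a reversible cycle, COP_Carnot = T_C/ΔT = 289.82/21.67 = 13.38.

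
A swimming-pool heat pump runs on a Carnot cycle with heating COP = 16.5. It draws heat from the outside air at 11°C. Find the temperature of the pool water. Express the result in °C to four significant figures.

COP_HP = T_H/(T_H − T_C) rearranges to T_H = COP·T_C/(COP − 1).
With T_C = 284.15 K, T_H = 16.5 × 284.15/15.50 = 302.48 K.
Converting, 302.48 K = 29.33°C.

29.33 °C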